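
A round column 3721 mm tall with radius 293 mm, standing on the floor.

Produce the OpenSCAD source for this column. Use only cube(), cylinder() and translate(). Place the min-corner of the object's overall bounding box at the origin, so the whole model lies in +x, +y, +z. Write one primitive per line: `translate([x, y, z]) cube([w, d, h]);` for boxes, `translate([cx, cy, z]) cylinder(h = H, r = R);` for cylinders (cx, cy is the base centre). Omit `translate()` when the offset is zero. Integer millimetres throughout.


translate([293, 293, 0]) cylinder(h = 3721, r = 293);


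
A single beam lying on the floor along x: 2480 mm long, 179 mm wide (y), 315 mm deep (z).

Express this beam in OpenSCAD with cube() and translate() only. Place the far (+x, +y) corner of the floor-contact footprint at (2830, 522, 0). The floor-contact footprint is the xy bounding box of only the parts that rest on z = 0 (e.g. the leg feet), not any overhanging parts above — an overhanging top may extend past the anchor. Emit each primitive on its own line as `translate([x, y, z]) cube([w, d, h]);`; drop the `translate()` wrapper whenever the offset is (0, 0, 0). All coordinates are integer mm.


translate([350, 343, 0]) cube([2480, 179, 315]);


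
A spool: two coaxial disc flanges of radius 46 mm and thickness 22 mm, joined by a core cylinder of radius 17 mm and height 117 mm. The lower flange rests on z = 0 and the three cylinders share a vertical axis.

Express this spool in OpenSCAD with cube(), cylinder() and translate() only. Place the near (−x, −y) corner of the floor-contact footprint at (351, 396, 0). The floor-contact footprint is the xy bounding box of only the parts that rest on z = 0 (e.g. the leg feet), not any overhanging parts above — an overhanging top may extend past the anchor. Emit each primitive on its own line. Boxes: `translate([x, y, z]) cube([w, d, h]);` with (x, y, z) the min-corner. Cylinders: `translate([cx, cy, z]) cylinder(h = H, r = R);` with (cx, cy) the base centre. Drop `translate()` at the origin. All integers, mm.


translate([397, 442, 0]) cylinder(h = 22, r = 46);
translate([397, 442, 22]) cylinder(h = 117, r = 17);
translate([397, 442, 139]) cylinder(h = 22, r = 46);


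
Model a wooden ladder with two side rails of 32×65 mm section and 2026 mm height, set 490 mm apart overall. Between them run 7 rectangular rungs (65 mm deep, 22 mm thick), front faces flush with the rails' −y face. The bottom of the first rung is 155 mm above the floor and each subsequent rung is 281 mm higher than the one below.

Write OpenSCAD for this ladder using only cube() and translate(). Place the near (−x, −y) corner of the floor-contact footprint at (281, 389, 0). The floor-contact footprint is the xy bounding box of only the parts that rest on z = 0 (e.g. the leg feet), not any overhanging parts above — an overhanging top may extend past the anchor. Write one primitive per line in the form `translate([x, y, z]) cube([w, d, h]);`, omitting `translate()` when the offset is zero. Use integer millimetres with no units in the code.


// rung span = 490 - 2*32 = 426
// rung[k] z = 155 + k*281
translate([281, 389, 0]) cube([32, 65, 2026]);
translate([739, 389, 0]) cube([32, 65, 2026]);
translate([313, 389, 155]) cube([426, 65, 22]);
translate([313, 389, 436]) cube([426, 65, 22]);
translate([313, 389, 717]) cube([426, 65, 22]);
translate([313, 389, 998]) cube([426, 65, 22]);
translate([313, 389, 1279]) cube([426, 65, 22]);
translate([313, 389, 1560]) cube([426, 65, 22]);
translate([313, 389, 1841]) cube([426, 65, 22]);


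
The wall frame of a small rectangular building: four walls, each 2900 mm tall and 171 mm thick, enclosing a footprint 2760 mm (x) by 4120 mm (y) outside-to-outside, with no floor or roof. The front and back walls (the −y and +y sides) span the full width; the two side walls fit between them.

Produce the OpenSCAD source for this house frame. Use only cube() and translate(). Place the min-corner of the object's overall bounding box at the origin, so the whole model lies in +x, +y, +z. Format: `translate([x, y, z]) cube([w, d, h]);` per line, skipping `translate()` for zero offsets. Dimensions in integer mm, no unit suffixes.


cube([2760, 171, 2900]);
translate([0, 3949, 0]) cube([2760, 171, 2900]);
translate([0, 171, 0]) cube([171, 3778, 2900]);
translate([2589, 171, 0]) cube([171, 3778, 2900]);


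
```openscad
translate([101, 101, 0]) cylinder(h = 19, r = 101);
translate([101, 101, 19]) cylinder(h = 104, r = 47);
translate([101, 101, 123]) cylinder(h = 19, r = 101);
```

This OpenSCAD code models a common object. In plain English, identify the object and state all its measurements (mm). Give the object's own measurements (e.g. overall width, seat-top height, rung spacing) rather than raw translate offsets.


A spool: two coaxial disc flanges of radius 101 mm and thickness 19 mm, joined by a core cylinder of radius 47 mm and height 104 mm. The lower flange rests on z = 0 and the three cylinders share a vertical axis.


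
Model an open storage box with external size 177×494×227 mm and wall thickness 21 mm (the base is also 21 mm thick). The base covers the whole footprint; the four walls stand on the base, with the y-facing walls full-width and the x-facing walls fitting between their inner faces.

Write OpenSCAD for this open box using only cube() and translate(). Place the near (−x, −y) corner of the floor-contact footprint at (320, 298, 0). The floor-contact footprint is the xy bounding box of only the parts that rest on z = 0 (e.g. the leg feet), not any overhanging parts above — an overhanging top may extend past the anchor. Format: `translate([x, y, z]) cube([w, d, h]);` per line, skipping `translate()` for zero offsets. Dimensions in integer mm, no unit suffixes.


translate([320, 298, 0]) cube([177, 494, 21]);
translate([320, 298, 21]) cube([177, 21, 206]);
translate([320, 771, 21]) cube([177, 21, 206]);
translate([320, 319, 21]) cube([21, 452, 206]);
translate([476, 319, 21]) cube([21, 452, 206]);


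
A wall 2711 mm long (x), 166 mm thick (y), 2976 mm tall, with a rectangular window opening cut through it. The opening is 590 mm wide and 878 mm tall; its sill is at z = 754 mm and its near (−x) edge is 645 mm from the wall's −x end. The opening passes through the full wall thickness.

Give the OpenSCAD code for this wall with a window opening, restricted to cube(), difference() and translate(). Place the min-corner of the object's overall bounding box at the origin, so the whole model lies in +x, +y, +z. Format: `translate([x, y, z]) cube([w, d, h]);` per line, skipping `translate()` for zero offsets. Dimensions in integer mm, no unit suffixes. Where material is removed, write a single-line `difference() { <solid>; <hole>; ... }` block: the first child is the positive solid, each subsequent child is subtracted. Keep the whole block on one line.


difference() { cube([2711, 166, 2976]); translate([645, 0, 754]) cube([590, 166, 878]); }


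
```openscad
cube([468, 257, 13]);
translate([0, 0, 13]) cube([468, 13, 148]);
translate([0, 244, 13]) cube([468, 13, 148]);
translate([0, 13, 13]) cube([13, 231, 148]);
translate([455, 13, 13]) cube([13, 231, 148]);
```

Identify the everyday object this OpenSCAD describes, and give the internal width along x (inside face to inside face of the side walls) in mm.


An open box. The internal width is 442 mm.

A 468×257 base slab with four walls standing on it — an open box. The base is 468 mm wide and the walls are 13 mm thick, so the internal width is 468 − 2 × 13 = 442 mm.


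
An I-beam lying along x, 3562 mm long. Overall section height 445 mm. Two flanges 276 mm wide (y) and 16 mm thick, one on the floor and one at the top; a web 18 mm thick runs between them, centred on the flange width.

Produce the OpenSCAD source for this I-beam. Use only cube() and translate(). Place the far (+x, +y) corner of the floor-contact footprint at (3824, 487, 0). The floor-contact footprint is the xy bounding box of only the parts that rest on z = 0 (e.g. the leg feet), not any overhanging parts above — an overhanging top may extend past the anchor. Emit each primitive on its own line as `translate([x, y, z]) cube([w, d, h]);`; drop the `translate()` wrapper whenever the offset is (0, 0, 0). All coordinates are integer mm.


translate([262, 211, 0]) cube([3562, 276, 16]);
translate([262, 340, 16]) cube([3562, 18, 413]);
translate([262, 211, 429]) cube([3562, 276, 16]);


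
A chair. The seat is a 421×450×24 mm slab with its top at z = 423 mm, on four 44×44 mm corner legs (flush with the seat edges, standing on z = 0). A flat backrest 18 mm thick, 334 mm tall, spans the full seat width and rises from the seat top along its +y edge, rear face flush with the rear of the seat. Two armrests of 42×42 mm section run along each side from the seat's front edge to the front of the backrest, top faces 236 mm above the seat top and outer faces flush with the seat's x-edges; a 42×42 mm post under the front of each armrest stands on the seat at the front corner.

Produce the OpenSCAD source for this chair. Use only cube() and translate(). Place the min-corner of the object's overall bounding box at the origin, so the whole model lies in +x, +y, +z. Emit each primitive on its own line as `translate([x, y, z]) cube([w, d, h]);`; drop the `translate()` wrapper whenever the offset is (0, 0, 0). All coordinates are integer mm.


translate([0, 0, 399]) cube([421, 450, 24]);
cube([44, 44, 399]);
translate([377, 0, 0]) cube([44, 44, 399]);
translate([0, 406, 0]) cube([44, 44, 399]);
translate([377, 406, 0]) cube([44, 44, 399]);
translate([0, 432, 423]) cube([421, 18, 334]);
translate([0, 0, 617]) cube([42, 432, 42]);
translate([379, 0, 617]) cube([42, 432, 42]);
translate([0, 0, 423]) cube([42, 42, 194]);
translate([379, 0, 423]) cube([42, 42, 194]);


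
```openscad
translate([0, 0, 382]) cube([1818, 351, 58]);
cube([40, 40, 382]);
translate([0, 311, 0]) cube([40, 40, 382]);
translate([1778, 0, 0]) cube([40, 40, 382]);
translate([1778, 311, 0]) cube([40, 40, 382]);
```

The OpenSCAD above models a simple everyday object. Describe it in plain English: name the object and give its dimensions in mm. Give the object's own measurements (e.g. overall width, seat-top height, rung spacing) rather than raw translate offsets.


A long wooden bench with a 1818 mm (x) × 351 mm (y) seat, 58 mm thick, its top surface 440 mm above the floor. Four 40 mm square legs at the seat corners, flush with the edges, run from z = 0 to the seat underside.


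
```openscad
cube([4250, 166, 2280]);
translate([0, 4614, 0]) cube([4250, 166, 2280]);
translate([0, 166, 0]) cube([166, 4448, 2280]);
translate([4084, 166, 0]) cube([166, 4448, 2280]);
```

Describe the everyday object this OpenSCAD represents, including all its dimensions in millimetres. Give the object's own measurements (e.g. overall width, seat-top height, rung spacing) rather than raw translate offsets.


The wall frame of a small rectangular building: four walls, each 2280 mm tall and 166 mm thick, enclosing a footprint 4250 mm (x) by 4780 mm (y) outside-to-outside, with no floor or roof. The front and back walls (the −y and +y sides) span the full width; the two side walls fit between them.


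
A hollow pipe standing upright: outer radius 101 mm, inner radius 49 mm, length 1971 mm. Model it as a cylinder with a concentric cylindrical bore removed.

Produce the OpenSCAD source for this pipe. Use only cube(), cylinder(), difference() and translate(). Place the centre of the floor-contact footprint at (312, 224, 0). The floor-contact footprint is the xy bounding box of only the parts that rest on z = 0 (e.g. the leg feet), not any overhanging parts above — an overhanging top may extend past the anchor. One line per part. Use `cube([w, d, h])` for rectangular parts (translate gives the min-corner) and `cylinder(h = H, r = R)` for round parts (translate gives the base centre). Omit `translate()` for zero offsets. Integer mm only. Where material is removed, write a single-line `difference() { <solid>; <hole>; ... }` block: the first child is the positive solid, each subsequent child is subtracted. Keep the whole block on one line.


difference() { translate([312, 224, 0]) cylinder(h = 1971, r = 101); translate([312, 224, 0]) cylinder(h = 1971, r = 49); }


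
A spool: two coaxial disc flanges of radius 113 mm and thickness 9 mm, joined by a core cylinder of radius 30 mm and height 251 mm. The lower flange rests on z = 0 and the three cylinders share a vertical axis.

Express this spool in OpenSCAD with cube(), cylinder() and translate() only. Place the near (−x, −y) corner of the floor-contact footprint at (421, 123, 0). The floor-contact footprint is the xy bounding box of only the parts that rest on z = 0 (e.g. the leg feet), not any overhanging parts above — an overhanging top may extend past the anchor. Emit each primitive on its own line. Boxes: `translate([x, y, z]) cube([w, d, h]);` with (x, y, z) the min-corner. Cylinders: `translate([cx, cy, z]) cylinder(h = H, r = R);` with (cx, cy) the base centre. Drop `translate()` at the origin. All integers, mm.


translate([534, 236, 0]) cylinder(h = 9, r = 113);
translate([534, 236, 9]) cylinder(h = 251, r = 30);
translate([534, 236, 260]) cylinder(h = 9, r = 113);


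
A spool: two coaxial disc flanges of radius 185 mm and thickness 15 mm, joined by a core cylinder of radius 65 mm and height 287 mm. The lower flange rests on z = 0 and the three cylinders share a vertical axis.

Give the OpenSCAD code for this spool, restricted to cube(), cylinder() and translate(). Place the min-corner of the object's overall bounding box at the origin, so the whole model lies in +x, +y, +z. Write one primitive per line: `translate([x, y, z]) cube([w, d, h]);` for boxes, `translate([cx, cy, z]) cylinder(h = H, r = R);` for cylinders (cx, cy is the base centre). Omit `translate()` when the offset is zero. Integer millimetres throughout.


translate([185, 185, 0]) cylinder(h = 15, r = 185);
translate([185, 185, 15]) cylinder(h = 287, r = 65);
translate([185, 185, 302]) cylinder(h = 15, r = 185);


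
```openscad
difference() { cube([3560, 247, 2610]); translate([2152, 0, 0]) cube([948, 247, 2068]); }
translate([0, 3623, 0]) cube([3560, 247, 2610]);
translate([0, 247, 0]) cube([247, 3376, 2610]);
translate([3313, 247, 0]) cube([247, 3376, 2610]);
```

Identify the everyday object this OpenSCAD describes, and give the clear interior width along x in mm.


A single room. The interior width is 3066 mm.

Four walls enclosing a rectangle with a door in the front wall — a room. Outside width 3560 minus two 247 mm walls gives 3066 mm.


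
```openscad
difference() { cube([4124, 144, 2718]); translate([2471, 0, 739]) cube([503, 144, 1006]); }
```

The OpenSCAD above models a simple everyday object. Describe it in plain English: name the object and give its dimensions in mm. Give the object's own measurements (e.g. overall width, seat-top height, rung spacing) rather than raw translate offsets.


A wall 4124 mm long (x), 144 mm thick (y), 2718 mm tall, with a rectangular window opening cut through it. The opening is 503 mm wide and 1006 mm tall; its sill is at z = 739 mm and its near (−x) edge is 2471 mm from the wall's −x end. The opening passes through the full wall thickness.


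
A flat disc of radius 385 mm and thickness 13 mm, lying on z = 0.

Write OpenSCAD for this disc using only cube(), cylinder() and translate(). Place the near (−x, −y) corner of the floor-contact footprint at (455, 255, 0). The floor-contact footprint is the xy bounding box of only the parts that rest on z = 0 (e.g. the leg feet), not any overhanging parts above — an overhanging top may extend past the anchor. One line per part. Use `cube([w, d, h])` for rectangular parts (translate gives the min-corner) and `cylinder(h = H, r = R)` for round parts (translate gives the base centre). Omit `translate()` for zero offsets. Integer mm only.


translate([840, 640, 0]) cylinder(h = 13, r = 385);


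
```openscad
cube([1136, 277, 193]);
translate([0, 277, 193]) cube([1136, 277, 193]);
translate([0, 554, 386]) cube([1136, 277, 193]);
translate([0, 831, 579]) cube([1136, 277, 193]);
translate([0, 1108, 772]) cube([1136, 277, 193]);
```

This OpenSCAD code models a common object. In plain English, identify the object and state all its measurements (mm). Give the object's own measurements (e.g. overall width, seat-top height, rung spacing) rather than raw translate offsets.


A straight staircase of 5 solid steps. Each step is 1136 mm wide (x), 277 mm deep (y, the going) and 193 mm tall (the rise). The first step rests on the floor; each subsequent step sits one going further in +y and one rise higher in +z, directly behind and above the previous step with no overlap.


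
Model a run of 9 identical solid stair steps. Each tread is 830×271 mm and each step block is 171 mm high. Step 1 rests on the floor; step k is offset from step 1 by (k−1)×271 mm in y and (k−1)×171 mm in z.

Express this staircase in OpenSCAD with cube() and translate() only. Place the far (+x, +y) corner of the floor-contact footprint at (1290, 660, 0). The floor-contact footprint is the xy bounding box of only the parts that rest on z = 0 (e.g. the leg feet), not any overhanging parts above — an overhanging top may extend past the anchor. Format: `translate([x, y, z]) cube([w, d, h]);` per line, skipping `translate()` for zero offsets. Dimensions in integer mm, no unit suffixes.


translate([460, 389, 0]) cube([830, 271, 171]);
translate([460, 660, 171]) cube([830, 271, 171]);
translate([460, 931, 342]) cube([830, 271, 171]);
translate([460, 1202, 513]) cube([830, 271, 171]);
translate([460, 1473, 684]) cube([830, 271, 171]);
translate([460, 1744, 855]) cube([830, 271, 171]);
translate([460, 2015, 1026]) cube([830, 271, 171]);
translate([460, 2286, 1197]) cube([830, 271, 171]);
translate([460, 2557, 1368]) cube([830, 271, 171]);


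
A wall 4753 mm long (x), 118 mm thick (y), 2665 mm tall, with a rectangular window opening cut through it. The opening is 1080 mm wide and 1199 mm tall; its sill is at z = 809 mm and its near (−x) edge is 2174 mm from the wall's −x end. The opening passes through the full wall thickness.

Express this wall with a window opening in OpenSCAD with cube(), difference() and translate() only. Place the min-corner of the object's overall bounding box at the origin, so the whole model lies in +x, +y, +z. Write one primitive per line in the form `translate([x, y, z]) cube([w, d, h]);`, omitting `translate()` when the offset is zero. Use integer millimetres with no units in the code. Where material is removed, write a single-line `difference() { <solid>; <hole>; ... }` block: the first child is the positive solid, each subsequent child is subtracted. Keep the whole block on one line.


difference() { cube([4753, 118, 2665]); translate([2174, 0, 809]) cube([1080, 118, 1199]); }


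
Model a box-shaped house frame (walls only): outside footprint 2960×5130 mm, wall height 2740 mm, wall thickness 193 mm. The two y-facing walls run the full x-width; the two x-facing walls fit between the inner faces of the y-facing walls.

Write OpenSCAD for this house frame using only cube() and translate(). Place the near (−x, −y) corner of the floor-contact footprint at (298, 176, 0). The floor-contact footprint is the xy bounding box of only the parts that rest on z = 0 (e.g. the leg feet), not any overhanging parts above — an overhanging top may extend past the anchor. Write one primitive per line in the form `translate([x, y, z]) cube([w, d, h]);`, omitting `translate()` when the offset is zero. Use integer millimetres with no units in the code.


translate([298, 176, 0]) cube([2960, 193, 2740]);
translate([298, 5113, 0]) cube([2960, 193, 2740]);
translate([298, 369, 0]) cube([193, 4744, 2740]);
translate([3065, 369, 0]) cube([193, 4744, 2740]);


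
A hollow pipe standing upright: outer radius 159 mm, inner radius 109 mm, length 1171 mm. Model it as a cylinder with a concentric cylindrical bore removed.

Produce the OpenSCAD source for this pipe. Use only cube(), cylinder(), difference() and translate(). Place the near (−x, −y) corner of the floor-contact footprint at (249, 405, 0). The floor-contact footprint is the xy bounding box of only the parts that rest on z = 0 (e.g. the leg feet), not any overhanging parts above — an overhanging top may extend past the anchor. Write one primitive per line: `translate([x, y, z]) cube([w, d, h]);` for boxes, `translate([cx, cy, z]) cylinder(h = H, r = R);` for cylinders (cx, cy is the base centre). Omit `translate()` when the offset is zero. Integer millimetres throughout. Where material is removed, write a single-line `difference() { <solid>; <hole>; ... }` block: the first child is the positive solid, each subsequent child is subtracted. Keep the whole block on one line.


difference() { translate([408, 564, 0]) cylinder(h = 1171, r = 159); translate([408, 564, 0]) cylinder(h = 1171, r = 109); }


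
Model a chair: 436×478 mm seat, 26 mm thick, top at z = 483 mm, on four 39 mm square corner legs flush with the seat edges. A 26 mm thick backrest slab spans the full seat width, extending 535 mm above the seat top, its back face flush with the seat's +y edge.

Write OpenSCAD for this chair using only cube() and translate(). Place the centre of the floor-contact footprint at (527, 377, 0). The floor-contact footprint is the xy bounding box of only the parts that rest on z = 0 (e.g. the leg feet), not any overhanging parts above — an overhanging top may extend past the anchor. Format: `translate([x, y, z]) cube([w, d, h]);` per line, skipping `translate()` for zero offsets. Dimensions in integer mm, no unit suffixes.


translate([309, 138, 457]) cube([436, 478, 26]);
translate([309, 138, 0]) cube([39, 39, 457]);
translate([706, 138, 0]) cube([39, 39, 457]);
translate([309, 577, 0]) cube([39, 39, 457]);
translate([706, 577, 0]) cube([39, 39, 457]);
translate([309, 590, 483]) cube([436, 26, 535]);


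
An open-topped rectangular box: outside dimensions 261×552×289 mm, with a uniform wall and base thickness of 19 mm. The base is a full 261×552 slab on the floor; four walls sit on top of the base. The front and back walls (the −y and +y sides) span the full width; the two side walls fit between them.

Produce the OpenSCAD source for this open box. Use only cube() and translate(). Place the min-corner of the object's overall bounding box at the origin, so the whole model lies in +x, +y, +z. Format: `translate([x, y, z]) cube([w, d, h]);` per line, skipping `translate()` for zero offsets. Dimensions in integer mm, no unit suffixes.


cube([261, 552, 19]);
translate([0, 0, 19]) cube([261, 19, 270]);
translate([0, 533, 19]) cube([261, 19, 270]);
translate([0, 19, 19]) cube([19, 514, 270]);
translate([242, 19, 19]) cube([19, 514, 270]);


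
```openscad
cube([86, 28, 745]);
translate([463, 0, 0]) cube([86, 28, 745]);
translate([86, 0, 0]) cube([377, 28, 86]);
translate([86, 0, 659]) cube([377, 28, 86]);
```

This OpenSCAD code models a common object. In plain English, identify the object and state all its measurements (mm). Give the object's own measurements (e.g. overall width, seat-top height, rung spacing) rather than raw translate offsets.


A rectangular picture frame lying in the x–z plane (depth along y). The opening is 377 mm wide (x) by 573 mm tall (z), surrounded by a border 86 mm wide on all four sides. The frame is 28 mm deep and is made of two full-height vertical stiles with two horizontal rails fitted between them.


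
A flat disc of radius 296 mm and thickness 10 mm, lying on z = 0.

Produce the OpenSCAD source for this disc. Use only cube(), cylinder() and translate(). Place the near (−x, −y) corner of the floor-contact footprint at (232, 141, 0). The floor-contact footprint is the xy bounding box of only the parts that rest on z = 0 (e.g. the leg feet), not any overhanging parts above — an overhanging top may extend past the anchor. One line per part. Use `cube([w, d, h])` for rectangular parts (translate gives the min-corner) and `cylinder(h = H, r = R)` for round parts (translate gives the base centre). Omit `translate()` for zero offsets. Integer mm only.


translate([528, 437, 0]) cylinder(h = 10, r = 296);


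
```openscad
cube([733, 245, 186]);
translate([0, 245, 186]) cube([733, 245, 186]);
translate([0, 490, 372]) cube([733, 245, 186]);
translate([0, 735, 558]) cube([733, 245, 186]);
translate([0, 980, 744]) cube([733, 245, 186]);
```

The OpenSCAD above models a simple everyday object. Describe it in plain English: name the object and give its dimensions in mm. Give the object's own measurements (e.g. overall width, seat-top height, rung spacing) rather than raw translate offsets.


A straight staircase of 5 solid steps. Each step is 733 mm wide (x), 245 mm deep (y, the going) and 186 mm tall (the rise). The first step rests on the floor; each subsequent step sits one going further in +y and one rise higher in +z, directly behind and above the previous step with no overlap.


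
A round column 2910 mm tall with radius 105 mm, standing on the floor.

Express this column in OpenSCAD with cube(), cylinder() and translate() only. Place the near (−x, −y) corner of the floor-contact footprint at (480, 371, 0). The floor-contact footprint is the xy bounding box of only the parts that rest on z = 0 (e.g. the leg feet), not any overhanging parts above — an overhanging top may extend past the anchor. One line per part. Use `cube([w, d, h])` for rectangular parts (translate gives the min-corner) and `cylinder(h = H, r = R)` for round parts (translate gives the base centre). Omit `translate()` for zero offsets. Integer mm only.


translate([585, 476, 0]) cylinder(h = 2910, r = 105);


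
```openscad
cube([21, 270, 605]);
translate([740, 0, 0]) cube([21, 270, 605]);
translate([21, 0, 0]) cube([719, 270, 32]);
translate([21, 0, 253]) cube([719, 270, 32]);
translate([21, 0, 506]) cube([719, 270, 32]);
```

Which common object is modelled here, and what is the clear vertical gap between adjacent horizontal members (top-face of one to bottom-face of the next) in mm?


A bookshelf. The clear shelf gap is 221 mm.

Two tall side panels with 3 horizontal boards between them — a bookshelf. The first two shelf undersides are at z = 0 and z = 253; with shelf thickness 32, the clear gap is 253 − 0 − 32 = 221 mm.


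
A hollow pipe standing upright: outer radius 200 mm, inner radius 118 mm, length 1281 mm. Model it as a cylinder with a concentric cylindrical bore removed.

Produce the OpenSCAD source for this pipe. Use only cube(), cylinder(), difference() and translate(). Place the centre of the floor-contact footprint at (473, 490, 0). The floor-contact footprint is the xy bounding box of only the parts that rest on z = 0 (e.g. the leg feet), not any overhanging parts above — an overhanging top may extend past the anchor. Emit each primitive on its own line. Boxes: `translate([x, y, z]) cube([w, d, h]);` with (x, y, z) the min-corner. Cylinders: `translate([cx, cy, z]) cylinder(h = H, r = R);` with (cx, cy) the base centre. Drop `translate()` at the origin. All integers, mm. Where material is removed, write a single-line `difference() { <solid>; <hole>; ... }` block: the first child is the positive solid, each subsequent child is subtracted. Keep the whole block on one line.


difference() { translate([473, 490, 0]) cylinder(h = 1281, r = 200); translate([473, 490, 0]) cylinder(h = 1281, r = 118); }


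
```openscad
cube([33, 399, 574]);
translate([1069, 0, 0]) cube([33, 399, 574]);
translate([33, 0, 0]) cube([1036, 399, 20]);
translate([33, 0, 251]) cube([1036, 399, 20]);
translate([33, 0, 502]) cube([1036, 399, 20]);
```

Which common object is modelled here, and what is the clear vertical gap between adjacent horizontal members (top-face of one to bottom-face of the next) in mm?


A bookshelf. The clear shelf gap is 231 mm.

Two tall side panels with 3 horizontal boards between them — a bookshelf. The first two shelf undersides are at z = 0 and z = 251; with shelf thickness 20, the clear gap is 251 − 0 − 20 = 231 mm.


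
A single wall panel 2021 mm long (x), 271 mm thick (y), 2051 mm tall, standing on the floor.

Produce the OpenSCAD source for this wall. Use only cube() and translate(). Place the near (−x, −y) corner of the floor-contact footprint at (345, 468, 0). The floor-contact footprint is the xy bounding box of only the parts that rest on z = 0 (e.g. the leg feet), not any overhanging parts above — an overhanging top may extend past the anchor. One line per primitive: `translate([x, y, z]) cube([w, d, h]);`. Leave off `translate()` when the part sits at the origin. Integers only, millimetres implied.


translate([345, 468, 0]) cube([2021, 271, 2051]);


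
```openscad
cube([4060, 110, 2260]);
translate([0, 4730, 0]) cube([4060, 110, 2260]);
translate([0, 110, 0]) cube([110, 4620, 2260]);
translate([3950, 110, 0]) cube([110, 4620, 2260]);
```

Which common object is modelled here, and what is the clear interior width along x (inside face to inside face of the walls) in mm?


A house (or room) frame. The interior width is 3840 mm.

Four 2260 mm walls enclosing a rectangle with no floor or roof — a room or house frame. Outside width is 4060 mm and wall thickness is 110 mm, so the interior width is 4060 − 2 × 110 = 3840 mm.


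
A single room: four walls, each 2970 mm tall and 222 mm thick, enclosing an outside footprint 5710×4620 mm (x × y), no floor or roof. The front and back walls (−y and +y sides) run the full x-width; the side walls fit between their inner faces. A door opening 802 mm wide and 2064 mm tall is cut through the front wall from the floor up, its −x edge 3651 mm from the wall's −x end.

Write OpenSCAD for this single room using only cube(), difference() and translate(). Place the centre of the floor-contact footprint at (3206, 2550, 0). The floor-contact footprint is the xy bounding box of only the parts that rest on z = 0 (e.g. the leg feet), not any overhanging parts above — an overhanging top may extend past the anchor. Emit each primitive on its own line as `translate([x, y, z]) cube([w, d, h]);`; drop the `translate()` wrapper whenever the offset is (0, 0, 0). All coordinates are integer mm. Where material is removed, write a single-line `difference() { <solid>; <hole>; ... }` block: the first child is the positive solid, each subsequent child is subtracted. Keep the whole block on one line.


difference() { translate([351, 240, 0]) cube([5710, 222, 2970]); translate([4002, 240, 0]) cube([802, 222, 2064]); }
translate([351, 4638, 0]) cube([5710, 222, 2970]);
translate([351, 462, 0]) cube([222, 4176, 2970]);
translate([5839, 462, 0]) cube([222, 4176, 2970]);


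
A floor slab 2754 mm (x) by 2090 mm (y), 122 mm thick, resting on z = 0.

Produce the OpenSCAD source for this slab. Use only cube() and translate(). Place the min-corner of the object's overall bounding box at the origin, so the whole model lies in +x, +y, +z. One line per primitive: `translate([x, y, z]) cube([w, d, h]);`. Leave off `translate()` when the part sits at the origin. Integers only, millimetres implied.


cube([2754, 2090, 122]);


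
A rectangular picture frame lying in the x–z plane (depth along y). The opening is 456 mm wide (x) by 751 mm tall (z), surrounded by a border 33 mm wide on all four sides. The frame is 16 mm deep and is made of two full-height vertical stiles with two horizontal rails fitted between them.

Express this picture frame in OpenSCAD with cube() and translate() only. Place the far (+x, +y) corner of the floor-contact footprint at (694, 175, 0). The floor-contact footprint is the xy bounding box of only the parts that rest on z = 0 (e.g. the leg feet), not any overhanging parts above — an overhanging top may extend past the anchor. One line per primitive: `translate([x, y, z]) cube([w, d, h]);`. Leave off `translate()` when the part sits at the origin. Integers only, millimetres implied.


translate([172, 159, 0]) cube([33, 16, 817]);
translate([661, 159, 0]) cube([33, 16, 817]);
translate([205, 159, 0]) cube([456, 16, 33]);
translate([205, 159, 784]) cube([456, 16, 33]);


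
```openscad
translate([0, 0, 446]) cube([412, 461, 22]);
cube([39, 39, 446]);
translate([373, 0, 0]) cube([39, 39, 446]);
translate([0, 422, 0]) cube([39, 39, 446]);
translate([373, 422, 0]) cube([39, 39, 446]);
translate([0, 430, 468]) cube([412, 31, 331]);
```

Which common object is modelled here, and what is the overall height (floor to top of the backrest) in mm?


A chair. The overall height is 799 mm.

A slab on four corner posts with a tall panel at the back — a chair. The seat slab sits at z = 446 with thickness 22, and the 331 mm backrest starts at the seat top, so the overall height is 446 + 22 + 331 = 799 mm.


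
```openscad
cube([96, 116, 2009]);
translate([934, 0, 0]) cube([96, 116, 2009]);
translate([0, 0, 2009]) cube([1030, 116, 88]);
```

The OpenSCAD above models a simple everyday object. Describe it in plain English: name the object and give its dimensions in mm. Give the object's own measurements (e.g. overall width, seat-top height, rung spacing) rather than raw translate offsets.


A door frame. The clear opening is 838 mm wide and 2009 mm high. Two 96 mm wide jambs, 116 mm deep, stand either side of the opening from the floor to the top of the opening. A 88 mm thick head sits across the top of both jambs, spanning the full outside width of the frame.


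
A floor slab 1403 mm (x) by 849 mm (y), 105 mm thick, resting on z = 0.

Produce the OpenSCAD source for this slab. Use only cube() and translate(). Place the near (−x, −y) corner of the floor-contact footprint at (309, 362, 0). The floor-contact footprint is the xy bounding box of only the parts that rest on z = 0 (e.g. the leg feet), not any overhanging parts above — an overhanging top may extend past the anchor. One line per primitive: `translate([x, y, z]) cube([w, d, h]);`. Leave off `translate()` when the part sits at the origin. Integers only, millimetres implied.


translate([309, 362, 0]) cube([1403, 849, 105]);


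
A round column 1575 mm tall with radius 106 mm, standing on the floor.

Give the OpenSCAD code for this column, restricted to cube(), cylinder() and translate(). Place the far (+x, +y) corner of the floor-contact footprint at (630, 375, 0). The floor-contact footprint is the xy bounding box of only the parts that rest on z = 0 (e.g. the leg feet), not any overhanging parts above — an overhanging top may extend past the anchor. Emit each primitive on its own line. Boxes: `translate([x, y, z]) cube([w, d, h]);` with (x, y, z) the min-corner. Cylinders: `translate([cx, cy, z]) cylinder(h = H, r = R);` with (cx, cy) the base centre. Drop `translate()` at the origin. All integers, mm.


translate([524, 269, 0]) cylinder(h = 1575, r = 106);


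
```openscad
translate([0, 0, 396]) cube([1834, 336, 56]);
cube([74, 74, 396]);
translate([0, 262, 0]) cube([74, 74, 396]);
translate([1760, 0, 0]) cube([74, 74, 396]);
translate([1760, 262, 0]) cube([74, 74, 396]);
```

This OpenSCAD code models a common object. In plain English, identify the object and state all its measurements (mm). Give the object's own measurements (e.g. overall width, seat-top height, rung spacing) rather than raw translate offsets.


A long wooden bench with a 1834 mm (x) × 336 mm (y) seat, 56 mm thick, its top surface 452 mm above the floor. Four 74 mm square legs at the seat corners, flush with the edges, run from z = 0 to the seat underside.


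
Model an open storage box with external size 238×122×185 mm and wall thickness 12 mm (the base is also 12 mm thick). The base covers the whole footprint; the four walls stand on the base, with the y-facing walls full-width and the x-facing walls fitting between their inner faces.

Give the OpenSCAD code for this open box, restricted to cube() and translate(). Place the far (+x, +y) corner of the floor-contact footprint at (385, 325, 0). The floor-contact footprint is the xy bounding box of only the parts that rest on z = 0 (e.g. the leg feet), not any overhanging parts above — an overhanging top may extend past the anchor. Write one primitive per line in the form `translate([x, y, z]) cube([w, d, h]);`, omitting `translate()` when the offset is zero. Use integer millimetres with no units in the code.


translate([147, 203, 0]) cube([238, 122, 12]);
translate([147, 203, 12]) cube([238, 12, 173]);
translate([147, 313, 12]) cube([238, 12, 173]);
translate([147, 215, 12]) cube([12, 98, 173]);
translate([373, 215, 12]) cube([12, 98, 173]);


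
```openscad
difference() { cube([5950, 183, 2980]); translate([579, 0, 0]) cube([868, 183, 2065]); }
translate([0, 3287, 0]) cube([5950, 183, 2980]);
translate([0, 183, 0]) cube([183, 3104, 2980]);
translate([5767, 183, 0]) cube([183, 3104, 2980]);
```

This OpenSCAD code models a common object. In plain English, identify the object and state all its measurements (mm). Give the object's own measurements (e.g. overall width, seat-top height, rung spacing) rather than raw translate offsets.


A single room: four walls, each 2980 mm tall and 183 mm thick, enclosing an outside footprint 5950×3470 mm (x × y), no floor or roof. The front and back walls (−y and +y sides) run the full x-width; the side walls fit between their inner faces. A door opening 868 mm wide and 2065 mm tall is cut through the front wall from the floor up, its −x edge 579 mm from the wall's −x end.


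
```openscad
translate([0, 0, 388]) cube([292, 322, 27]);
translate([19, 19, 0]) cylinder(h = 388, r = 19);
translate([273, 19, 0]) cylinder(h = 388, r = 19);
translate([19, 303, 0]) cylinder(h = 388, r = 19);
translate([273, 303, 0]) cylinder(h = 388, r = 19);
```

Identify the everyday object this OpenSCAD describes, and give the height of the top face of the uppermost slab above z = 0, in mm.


A stool. The seat height is 415 mm.

A 292×322×27 slab at z = 388 on four corner cylinders — a stool. The seat top is 388 + 27 = 415 mm.


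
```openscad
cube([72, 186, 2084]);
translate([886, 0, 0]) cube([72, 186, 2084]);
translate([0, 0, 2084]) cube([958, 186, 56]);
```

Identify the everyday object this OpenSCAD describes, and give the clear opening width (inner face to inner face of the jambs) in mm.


A door frame. The clear opening width is 814 mm.

Two 2084 mm tall posts with a header on top — a door frame. The left jamb is 72 mm wide at x = 0; the right jamb starts at x = 886. The clear opening is 886 − 72 = 814 mm.


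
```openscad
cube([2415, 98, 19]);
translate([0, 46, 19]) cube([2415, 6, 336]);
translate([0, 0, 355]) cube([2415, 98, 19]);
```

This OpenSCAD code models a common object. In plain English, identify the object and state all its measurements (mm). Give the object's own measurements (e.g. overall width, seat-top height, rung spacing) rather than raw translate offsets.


An I-beam lying along x, 2415 mm long. Overall section height 374 mm. Two flanges 98 mm wide (y) and 19 mm thick, one on the floor and one at the top; a web 6 mm thick runs between them, centred on the flange width.


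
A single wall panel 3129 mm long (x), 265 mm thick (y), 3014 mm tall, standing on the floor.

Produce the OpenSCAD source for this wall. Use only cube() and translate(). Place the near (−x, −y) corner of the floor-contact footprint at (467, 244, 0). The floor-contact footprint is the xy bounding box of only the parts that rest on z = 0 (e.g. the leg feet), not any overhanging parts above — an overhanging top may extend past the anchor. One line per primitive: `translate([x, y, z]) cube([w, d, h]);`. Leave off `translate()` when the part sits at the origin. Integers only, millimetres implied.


translate([467, 244, 0]) cube([3129, 265, 3014]);


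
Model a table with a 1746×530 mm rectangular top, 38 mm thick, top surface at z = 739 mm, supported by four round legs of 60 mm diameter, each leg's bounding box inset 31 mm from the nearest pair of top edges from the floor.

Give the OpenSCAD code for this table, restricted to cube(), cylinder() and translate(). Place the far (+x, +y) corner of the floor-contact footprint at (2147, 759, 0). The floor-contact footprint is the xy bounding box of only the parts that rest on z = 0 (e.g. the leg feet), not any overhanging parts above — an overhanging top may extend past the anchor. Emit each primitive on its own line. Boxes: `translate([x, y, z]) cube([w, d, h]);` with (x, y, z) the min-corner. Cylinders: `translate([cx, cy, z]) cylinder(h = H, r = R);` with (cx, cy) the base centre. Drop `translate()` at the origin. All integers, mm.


translate([432, 260, 701]) cube([1746, 530, 38]);
translate([493, 321, 0]) cylinder(h = 701, r = 30);
translate([2117, 321, 0]) cylinder(h = 701, r = 30);
translate([493, 729, 0]) cylinder(h = 701, r = 30);
translate([2117, 729, 0]) cylinder(h = 701, r = 30);
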